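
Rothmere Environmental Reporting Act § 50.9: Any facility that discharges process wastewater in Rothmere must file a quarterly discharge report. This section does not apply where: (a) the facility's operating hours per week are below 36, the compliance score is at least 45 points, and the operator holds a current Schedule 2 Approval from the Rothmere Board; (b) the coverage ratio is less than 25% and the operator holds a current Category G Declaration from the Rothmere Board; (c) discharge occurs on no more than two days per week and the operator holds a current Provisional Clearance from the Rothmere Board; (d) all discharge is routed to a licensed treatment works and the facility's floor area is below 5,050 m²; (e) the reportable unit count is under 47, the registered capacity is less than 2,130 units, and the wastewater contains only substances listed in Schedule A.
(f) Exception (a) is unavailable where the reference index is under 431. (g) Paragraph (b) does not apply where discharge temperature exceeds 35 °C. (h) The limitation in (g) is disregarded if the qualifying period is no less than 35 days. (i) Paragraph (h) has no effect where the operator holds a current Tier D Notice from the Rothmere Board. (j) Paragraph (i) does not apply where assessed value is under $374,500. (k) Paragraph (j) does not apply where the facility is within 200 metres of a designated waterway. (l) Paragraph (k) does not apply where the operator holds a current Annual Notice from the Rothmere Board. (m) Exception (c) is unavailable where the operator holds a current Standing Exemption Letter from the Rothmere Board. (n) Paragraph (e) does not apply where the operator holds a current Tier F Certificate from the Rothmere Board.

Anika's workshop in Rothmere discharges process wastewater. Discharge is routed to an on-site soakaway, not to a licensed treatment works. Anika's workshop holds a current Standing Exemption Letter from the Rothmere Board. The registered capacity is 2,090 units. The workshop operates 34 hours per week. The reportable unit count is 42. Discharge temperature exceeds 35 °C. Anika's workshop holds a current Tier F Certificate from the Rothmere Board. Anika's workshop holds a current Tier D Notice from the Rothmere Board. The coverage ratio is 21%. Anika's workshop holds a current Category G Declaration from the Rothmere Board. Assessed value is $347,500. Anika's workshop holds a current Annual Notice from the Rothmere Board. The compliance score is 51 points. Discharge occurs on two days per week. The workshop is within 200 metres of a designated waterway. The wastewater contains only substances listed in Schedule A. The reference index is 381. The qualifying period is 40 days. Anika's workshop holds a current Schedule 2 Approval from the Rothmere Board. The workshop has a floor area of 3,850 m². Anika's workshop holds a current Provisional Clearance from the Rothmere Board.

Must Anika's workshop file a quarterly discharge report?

No — exception (b) applies; Anika's workshop is not required to file a quarterly discharge report.

All of (a)'s requirements are met (the facility's operating hours per week are 34, below the 36 limit; the compliance score is 51 points, meeting the 45 points threshold; a current Schedule 2 Approval is held). Turning to paragraph (f): (f) applies — the reference index is 381, under the 431 limit. So (a) is unavailable.
Exception (b) is satisfied on its face — the coverage ratio is 21%, less than the 25% limit; a current Category G Declaration is held. Considering the limiting provisions: (g) would limit (b) — discharge temperature exceeds 35 °C — but (h) sets (g) aside: (h) operates against (g): the qualifying period is 40 days, meeting the 35 days threshold. (i) would limit (h) — a current Tier D Notice is held — but (j) sets (i) aside: (j) operates — assessed value is $347,500, under the $374,500 limit. (k) is triggered (the workshop is within 200 m of a designated waterway), but yields to (l): (l) operates against (k): a current Annual Notice is held. So (b) applies.
All of (c)'s requirements are met (discharge occurs on no more than two days per week; a current Provisional Clearance is held). However, paragraph (m) must be considered: (m) operates against (c): a current Standing Exemption Letter is held. (c) is therefore removed.
Exception (d) requires that all discharge is routed to a licensed treatment works; but discharge is not routed to a licensed treatment works, so (d) is unavailable.
Exception (e)'s conditions are all satisfied: the reportable unit count is 42, under the 47 limit; the registered capacity is 2,090 units, less than the 2,130 units limit; the wastewater is Schedule-A-only. But: (n) is triggered — a current Tier F Certificate is held. So (e) is unavailable.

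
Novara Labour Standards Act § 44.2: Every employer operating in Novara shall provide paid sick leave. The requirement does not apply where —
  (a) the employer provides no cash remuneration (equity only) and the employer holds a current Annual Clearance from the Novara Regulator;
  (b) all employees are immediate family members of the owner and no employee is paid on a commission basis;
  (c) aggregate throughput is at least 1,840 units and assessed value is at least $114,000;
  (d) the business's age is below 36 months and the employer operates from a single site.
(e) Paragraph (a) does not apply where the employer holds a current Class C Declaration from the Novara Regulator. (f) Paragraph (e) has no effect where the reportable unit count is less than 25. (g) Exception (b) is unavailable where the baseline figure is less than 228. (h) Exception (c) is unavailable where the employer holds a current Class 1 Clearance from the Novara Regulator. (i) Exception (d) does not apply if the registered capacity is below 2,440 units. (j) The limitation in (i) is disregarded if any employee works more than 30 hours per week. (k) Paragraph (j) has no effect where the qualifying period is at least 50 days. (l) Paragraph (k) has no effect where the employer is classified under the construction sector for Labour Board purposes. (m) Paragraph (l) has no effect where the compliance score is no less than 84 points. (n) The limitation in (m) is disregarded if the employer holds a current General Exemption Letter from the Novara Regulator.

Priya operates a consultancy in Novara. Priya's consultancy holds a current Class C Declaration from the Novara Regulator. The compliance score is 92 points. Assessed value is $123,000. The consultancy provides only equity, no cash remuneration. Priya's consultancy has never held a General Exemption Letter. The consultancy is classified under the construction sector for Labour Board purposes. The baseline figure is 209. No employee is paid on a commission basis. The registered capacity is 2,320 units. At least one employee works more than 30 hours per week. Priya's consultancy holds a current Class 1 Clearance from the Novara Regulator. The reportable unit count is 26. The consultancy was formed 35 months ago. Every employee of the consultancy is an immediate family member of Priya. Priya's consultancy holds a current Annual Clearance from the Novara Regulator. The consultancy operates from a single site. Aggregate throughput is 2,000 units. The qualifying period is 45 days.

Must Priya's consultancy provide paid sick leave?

No — exception (d) applies; Priya's consultancy is not required to provide paid sick leave.

Exception (a)'s conditions are all satisfied: remuneration is equity-only; a current Annual Clearance is held. But: (e) is triggered — a current Class C Declaration is held. (f), which would lift (e), is not engaged — the reportable unit count is 26, not less than 25. So (a) is unavailable.
Exception (b)'s conditions are all satisfied: every employee is an immediate family member; no employee is paid on commission. Turning to paragraph (g): (g) operates against (b): the baseline figure is 209, less than the 228 limit. So (b) is unavailable.
Exception (c)'s conditions are all satisfied: aggregate throughput is 2,000 units, meeting the 1,840 units threshold; assessed value is $123,000, meeting the $114,000 threshold. Turning to paragraph (h): (h) applies — a current Class 1 Clearance is held. Exception (c) does not apply.
Exception (d): the business's age is 35 months, below the 36 months limit; the employer operates from a single site — every condition holds. Considering the limiting provisions: (i) is engaged (the registered capacity is 2,320 units, below the 2,440 units limit), but is set aside by (j): (j) operates against (i): at least one employee exceeds 30 hours/week. (k), which would lift (j), is not engaged — the qualifying period is 45 days, short of 50 days. (d) remains available.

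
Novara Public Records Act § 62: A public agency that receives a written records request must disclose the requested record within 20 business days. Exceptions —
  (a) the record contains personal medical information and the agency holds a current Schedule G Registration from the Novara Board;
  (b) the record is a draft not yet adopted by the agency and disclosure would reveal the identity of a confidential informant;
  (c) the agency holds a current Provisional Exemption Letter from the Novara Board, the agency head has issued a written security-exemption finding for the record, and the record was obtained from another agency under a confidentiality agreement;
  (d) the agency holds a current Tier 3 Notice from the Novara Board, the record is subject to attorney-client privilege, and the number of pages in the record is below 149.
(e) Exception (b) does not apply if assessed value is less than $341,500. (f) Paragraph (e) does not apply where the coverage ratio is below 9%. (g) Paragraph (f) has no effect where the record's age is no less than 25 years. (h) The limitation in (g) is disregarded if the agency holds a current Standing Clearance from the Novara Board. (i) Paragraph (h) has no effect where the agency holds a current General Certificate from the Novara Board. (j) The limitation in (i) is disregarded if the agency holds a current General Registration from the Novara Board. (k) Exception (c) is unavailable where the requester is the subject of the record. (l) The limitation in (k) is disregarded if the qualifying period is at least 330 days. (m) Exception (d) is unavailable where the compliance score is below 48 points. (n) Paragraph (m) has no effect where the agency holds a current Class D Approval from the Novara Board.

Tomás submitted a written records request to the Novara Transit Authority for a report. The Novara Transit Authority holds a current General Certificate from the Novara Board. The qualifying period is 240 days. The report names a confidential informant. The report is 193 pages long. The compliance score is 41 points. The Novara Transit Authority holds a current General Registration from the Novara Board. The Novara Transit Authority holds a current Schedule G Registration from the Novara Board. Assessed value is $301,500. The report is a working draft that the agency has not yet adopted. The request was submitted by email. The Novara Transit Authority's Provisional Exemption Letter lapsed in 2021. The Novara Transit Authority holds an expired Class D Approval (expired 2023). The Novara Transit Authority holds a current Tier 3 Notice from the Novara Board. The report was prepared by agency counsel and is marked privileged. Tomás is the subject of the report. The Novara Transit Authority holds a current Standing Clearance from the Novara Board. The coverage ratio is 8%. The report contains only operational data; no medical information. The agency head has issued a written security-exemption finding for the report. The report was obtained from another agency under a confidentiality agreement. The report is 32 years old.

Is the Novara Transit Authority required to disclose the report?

Exception (a) does not apply: the report contains only operational data.
Exception (b): the report is an unadopted draft; the report names a confidential informant — every condition holds. Applying paragraphs (e)–(j): (e) would limit (b) — assessed value is $301,500, less than the $341,500 limit — but (f) sets (e) aside: (f) operates against (e): the coverage ratio is 8%, below the 9% limit. (g) would limit (f) — the record's age is 32 years, meeting the 25 years threshold — but (h) sets (g) aside: (h) operates against (g): a current Standing Clearance is held. (i) operates (a current General Certificate is held), but is overridden by (j): (j) operates against (i): a current General Registration is held. (b) remains available.
Exception (c) requires that the agency holds a current Provisional Exemption Letter from the Novara Board; but no current Provisional Exemption Letter is held, so (c) is unavailable.
Exception (d) requires that the number of pages in the record is below 149; but the number of pages in the record is 193, not below 149, so (d) is unavailable.

No — exception (b) applies; the Novara Transit Authority is not required to disclose the report.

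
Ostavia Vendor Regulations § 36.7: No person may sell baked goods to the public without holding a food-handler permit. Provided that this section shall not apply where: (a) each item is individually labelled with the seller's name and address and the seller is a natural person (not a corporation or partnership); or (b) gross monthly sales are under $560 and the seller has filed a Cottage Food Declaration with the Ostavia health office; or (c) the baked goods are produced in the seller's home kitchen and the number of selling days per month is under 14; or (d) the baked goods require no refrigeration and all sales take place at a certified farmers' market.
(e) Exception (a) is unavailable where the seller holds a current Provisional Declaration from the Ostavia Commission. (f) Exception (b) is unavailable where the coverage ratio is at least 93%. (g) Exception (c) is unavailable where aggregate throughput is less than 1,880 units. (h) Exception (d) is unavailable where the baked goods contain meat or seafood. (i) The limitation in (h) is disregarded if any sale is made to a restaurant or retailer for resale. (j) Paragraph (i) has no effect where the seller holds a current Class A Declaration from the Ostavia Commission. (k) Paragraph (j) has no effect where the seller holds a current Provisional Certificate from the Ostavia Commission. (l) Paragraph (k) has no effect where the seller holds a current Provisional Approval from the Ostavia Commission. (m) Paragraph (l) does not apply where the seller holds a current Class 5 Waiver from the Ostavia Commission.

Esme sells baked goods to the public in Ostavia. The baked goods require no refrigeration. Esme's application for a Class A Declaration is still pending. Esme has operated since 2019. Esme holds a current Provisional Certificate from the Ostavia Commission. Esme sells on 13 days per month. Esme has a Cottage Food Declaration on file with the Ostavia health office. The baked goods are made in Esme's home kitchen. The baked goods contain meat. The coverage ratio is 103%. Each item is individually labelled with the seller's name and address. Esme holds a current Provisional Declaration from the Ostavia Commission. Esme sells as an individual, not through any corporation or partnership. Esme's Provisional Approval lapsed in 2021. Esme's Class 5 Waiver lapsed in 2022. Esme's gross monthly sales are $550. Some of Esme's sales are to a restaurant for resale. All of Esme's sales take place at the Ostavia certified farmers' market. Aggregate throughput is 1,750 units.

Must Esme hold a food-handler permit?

No — exception (d) applies; Esme is not required to hold a food-handler permit.

Exception (a) is satisfied on its face — items are individually labelled; the seller is a natural person. But: (e) operates against (a): a current Provisional Declaration is held. Exception (a) does not apply.
All of (b)'s requirements are met (gross monthly sales are $550, under the $560 limit; a Cottage Food Declaration is on file). However, paragraph (f) must be considered: (f) operates — the coverage ratio is 103%, meeting the 93% threshold. (b) is therefore removed.
Exception (c)'s conditions are all satisfied: the baked goods are home-kitchen produced; the number of selling days per month is 13, under the 14 limit. Turning to paragraph (g): (g) operates against (c): aggregate throughput is 1,750 units, less than the 1,880 units limit. So (c) is unavailable.
Exception (d): the baked goods are shelf-stable; all sales are at a certified farmers' market — every condition holds. Applying paragraphs (h)–(m): (h) operates (the baked goods contain meat), but is displaced by (i): (i) operates against (h): some sales are to a restaurant for resale. (j) is inapplicable (there is no Class A Declaration in force), so (i) stands. (d) remains available.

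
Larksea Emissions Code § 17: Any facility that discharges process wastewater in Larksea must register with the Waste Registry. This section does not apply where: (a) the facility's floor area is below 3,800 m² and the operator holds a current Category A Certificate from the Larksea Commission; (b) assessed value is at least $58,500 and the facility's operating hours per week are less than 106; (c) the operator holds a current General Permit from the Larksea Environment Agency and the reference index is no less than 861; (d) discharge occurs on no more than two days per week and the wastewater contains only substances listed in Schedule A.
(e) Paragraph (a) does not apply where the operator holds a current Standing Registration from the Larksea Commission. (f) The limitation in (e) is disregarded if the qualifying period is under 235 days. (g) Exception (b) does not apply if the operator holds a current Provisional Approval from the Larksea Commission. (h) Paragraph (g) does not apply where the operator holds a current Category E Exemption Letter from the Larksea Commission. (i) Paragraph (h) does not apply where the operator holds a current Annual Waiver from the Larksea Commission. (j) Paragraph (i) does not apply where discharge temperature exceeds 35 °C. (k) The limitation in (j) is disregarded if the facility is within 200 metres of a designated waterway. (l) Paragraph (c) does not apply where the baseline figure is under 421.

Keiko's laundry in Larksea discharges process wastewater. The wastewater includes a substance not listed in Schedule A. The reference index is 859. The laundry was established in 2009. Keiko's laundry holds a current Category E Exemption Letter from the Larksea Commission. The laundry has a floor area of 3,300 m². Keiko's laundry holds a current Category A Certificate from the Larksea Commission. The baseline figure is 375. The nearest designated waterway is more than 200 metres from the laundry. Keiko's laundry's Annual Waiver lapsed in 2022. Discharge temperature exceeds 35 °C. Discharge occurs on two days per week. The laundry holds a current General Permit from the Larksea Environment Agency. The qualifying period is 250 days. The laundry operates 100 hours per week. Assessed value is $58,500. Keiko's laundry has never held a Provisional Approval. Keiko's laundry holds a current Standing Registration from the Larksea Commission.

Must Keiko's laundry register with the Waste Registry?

Exception (a) is satisfied on its face — the facility's floor area is 3,300 m², below the 3,800 m² limit; a current Category A Certificate is held. But: (e) operates against (a): a current Standing Registration is held. (f), which would lift (e), is not triggered — the qualifying period is 250 days, not under 235 days. So (a) is unavailable.
Exception (b): assessed value is $58,500, meeting the $58,500 threshold; the facility's operating hours per week are 100, less than the 106 limit — every condition holds. Under paragraphs (g)–(k): (g) is inapplicable — no current Provisional Approval is held. Exception (b) stands.
Exception (c) fails — the reference index is 859, short of 861.
Exception (d) does not apply: the wastewater includes a non-Schedule-A substance.

No — exception (b) applies; Keiko's laundry is not required to register with the Waste Registry.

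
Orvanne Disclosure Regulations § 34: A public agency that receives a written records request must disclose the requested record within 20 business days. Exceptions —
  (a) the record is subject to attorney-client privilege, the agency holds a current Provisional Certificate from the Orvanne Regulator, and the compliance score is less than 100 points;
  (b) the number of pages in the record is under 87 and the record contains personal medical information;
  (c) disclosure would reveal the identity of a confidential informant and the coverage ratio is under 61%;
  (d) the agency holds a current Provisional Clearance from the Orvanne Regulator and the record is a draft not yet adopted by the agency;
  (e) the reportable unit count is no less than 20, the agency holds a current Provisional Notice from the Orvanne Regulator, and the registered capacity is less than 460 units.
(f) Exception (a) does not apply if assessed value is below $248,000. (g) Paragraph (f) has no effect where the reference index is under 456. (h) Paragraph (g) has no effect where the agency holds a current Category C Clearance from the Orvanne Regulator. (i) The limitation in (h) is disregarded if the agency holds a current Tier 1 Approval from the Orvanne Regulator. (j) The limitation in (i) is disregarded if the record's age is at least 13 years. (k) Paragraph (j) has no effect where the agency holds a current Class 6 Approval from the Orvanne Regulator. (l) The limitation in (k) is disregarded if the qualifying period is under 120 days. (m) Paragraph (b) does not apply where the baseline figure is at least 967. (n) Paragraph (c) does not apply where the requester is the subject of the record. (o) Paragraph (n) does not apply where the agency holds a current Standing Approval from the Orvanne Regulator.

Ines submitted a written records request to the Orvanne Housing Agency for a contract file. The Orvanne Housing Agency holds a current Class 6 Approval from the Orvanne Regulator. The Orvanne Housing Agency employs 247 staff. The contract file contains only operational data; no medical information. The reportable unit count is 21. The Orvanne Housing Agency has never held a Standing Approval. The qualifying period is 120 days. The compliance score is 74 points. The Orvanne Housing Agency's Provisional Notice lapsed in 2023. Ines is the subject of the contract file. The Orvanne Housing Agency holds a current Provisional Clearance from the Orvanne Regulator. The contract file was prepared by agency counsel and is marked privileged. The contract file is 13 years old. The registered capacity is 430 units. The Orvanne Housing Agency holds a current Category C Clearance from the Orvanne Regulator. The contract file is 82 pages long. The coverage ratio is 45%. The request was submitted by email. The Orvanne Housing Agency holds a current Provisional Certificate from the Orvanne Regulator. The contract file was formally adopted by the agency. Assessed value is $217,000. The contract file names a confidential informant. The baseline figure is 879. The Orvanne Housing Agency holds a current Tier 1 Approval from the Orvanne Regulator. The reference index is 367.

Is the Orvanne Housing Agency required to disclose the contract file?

No — exception (a) applies; the Orvanne Housing Agency is not required to disclose the contract file.

Exception (a)'s conditions are all satisfied: the contract file is privileged; a current Provisional Certificate is held; the compliance score is 74 points, less than the 100 points limit. As to paragraphs (f)–(l): (f) is triggered (assessed value is $217,000, below the $248,000 limit), but is itself disapplied by (g): (g) is engaged — the reference index is 367, under the 456 limit. (h) is triggered (a current Category C Clearance is held), but is displaced by (i): (i) is engaged — a current Tier 1 Approval is held. (j) would limit (i) — the record's age is 13 years, meeting the 13 years threshold — but (k) sets (j) aside: (k) operates against (j): a current Class 6 Approval is held. (l), which would lift (k), is not engaged — the qualifying period is 120 days, not under 120 days. Exception (a) stands.
Exception (b) fails — the contract file contains only operational data.
Exception (c)'s conditions are all satisfied: the contract file names a confidential informant; the coverage ratio is 45%, under the 61% limit. But: (n) operates against (c): Ines is the subject of the contract file. (o), which would lift (n), is inapplicable — there is no Standing Approval in force. Exception (c) does not apply.
Exception (d) requires that the record is a draft not yet adopted by the agency; but the contract file has been formally adopted, so (d) is unavailable.
Exception (e) does not apply: the Provisional Notice is not current.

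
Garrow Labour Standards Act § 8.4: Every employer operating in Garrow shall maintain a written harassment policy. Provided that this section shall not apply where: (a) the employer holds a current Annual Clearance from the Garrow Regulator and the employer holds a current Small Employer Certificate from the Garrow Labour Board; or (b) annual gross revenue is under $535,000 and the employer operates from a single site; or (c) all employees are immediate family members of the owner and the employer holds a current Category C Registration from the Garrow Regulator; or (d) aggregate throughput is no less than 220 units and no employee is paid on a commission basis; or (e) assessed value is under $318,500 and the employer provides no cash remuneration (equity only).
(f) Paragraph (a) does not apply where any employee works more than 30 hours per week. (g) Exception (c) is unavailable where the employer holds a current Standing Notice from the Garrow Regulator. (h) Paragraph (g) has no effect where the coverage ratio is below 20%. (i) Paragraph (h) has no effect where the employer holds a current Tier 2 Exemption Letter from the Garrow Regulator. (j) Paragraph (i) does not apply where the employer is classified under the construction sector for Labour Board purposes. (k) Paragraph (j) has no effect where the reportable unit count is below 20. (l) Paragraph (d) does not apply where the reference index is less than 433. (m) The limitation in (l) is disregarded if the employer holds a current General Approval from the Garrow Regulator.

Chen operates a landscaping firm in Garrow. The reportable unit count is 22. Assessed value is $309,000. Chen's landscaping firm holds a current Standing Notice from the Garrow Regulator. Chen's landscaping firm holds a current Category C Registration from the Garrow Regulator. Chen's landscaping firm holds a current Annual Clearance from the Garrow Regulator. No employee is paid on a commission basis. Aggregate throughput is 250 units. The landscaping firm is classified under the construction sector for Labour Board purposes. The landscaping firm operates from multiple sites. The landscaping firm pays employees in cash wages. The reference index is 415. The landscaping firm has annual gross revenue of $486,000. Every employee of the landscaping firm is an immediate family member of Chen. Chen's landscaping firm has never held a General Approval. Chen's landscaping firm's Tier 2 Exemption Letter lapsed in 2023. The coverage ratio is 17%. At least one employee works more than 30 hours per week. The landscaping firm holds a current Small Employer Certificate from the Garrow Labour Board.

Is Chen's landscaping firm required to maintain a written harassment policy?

All of (a)'s requirements are met (a current Annual Clearance is held; a current Small Employer Certificate is held). But: (f) is engaged — at least one employee exceeds 30 hours/week. Exception (a) does not apply.
Exception (b) does not apply: the employer operates from multiple sites.
Exception (c) is satisfied on its face — every employee is an immediate family member; a current Category C Registration is held. Considering the limiting provisions: (g) is triggered (a current Standing Notice is held), but is itself disapplied by (h): (h) operates against (g): the coverage ratio is 17%, below the 20% limit. (i) is not engaged (the Tier 2 Exemption Letter is not current), so (h) stands. (c) remains available.
Exception (d): aggregate throughput is 250 units, meeting the 220 units threshold; no employee is paid on commission — every condition holds. However, paragraphs (l)–(m) must be considered: (l) operates against (d): the reference index is 415, less than the 433 limit. (m) is not engaged (no current General Approval is held), so (l) stands. (d) is therefore removed.
Exception (e) does not apply: employees are paid cash wages.

No — exception (c) applies; Chen's landscaping firm is not required to maintain a written harassment policy.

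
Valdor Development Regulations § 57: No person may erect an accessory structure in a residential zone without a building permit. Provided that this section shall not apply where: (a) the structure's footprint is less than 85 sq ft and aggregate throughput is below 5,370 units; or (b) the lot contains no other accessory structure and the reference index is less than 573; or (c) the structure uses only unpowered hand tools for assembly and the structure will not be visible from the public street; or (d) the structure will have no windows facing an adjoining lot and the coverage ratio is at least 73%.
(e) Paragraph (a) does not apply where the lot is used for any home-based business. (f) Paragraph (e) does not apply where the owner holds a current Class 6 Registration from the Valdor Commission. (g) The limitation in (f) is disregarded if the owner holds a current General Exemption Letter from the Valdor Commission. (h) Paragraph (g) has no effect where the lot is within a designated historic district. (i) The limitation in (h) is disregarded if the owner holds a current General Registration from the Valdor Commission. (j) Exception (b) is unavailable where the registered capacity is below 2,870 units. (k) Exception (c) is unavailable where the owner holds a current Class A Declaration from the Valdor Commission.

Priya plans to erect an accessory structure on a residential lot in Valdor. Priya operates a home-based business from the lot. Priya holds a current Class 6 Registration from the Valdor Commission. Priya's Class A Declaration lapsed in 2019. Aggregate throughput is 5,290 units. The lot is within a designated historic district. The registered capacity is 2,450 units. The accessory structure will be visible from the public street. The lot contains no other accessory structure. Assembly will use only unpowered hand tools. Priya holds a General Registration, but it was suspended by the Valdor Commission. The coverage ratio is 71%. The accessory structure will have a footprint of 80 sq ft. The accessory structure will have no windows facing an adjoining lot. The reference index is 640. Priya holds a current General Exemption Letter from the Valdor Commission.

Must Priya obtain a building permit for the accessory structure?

Exception (a): the structure's footprint is 80 sq ft, less than the 85 sq ft limit; aggregate throughput is 5,290 units, below the 5,370 units limit — every condition holds. Under paragraphs (e)–(i): (e) is triggered (a home-based business operates on the lot), but is displaced by (f): (f) applies — a current Class 6 Registration is held. (g) would limit (f) — a current General Exemption Letter is held — but (h) sets (g) aside: (h) is engaged — the lot is in a historic district. (i), which would lift (h), does not operate here — there is no General Registration in force. (a) remains available.
Exception (b) does not apply: the reference index is 640, not less than 573.
Exception (c) fails — the structure will be visible from the street.
Exception (d) requires that the coverage ratio is at least 73%; but the coverage ratio is 71%, short of 73%, so (d) is unavailable.

No — exception (a) applies; Priya does not need a building permit.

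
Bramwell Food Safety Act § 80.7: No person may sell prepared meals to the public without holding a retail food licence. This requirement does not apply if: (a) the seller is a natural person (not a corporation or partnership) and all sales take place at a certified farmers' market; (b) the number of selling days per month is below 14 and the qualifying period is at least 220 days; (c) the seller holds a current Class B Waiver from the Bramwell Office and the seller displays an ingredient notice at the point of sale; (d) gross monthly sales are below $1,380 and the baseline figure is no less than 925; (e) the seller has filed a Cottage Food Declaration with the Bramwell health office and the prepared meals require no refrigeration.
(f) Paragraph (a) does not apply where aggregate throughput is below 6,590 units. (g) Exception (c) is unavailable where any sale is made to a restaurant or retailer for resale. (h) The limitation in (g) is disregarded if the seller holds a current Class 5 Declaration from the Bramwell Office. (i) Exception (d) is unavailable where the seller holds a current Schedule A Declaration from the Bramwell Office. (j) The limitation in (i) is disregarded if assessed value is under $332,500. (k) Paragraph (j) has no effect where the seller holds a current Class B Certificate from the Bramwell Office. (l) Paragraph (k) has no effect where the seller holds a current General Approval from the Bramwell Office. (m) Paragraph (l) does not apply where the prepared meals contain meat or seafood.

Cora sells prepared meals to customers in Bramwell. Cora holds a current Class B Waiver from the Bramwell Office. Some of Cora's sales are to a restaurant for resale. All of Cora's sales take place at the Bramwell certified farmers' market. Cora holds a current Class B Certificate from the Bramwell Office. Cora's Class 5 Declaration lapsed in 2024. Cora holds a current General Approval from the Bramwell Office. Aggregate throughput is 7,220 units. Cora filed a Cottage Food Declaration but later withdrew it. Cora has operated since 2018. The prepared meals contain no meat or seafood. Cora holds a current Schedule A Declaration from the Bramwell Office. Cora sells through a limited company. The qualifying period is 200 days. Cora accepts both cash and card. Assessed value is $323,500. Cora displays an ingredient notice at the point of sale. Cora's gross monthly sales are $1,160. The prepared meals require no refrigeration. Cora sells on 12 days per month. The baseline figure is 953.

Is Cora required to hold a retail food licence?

Exception (a) fails — the seller operates through a limited company.
Exception (b) requires that the qualifying period is at least 220 days; but the qualifying period is 200 days, short of 220 days, so (b) is unavailable.
Exception (c): a current Class B Waiver is held; an ingredient notice is displayed — every condition holds. But: (g) operates against (c): some sales are to a restaurant for resale. (h), which would lift (g), is inapplicable — there is no Class 5 Declaration in force. So (c) is unavailable.
Exception (d) is satisfied on its face — gross monthly sales are $1,160, below the $1,380 limit; the baseline figure is 953, meeting the 925 threshold. Considering the limiting provisions: (i) operates (a current Schedule A Declaration is held), but yields to (j): (j) operates against (i): assessed value is $323,500, under the $332,500 limit. (k) is engaged (a current Class B Certificate is held), but is overridden by (l): (l) operates against (k): a current General Approval is held. (m), which would lift (l), does not operate here — the prepared meals contain no meat or seafood. So (d) applies.
Exception (e) fails — the Cottage Food Declaration was withdrawn.

No — exception (d) applies; Cora is not required to hold a retail food licence.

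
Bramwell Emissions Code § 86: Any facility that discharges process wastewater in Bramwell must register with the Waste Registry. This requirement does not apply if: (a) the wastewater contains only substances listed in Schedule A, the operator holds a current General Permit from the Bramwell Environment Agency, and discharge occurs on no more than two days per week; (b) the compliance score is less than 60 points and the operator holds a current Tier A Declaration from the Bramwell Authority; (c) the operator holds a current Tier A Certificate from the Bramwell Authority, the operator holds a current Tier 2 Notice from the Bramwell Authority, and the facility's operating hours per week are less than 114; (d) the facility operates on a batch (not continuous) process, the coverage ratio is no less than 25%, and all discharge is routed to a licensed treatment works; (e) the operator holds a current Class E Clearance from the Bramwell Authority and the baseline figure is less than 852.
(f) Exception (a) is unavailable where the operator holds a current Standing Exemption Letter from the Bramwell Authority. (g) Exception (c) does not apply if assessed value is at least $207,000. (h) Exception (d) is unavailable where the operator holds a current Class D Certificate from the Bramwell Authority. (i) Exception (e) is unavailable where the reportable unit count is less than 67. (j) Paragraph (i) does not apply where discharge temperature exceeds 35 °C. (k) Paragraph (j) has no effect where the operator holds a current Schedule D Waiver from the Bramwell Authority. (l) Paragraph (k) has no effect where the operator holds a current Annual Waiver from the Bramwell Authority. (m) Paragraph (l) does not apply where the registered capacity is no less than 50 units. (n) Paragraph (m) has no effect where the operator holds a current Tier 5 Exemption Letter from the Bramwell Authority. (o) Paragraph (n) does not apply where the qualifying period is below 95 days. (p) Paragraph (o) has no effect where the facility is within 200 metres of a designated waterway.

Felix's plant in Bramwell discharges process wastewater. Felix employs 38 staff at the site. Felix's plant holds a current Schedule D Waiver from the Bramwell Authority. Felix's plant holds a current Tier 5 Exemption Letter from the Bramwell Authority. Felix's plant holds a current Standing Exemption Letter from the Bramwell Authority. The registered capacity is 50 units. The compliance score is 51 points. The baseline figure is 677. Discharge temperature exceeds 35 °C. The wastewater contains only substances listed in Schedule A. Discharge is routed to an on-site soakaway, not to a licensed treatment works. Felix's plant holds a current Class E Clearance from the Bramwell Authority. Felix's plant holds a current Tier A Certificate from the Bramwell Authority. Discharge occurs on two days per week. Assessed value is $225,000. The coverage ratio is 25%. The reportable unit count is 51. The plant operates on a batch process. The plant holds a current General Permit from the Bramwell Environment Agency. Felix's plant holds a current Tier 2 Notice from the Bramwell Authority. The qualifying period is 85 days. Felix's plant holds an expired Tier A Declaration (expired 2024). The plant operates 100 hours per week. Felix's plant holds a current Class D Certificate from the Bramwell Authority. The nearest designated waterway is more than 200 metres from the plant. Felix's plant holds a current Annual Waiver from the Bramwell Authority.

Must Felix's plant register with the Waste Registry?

Exception (a): the wastewater is Schedule-A-only; a current General Permit is held; discharge occurs on no more than two days per week — every condition holds. But applying paragraph (f): (f) is engaged — a current Standing Exemption Letter is held. (a) is therefore removed.
Exception (b) does not apply: no current Tier A Declaration is held.
Exception (c)'s conditions are all satisfied: a current Tier A Certificate is held; a current Tier 2 Notice is held; the facility's operating hours per week are 100, less than the 114 limit. But applying paragraph (g): (g) operates against (c): assessed value is $225,000, meeting the $207,000 threshold. (c) is therefore removed.
Exception (d) requires that all discharge is routed to a licensed treatment works; but discharge is not routed to a licensed treatment works, so (d) is unavailable.
All of (e)'s requirements are met (a current Class E Clearance is held; the baseline figure is 677, less than the 852 limit). However, paragraphs (i)–(p) must be considered: (i) operates against (e): the reportable unit count is 51, less than the 67 limit. (j) would limit (i) — discharge temperature exceeds 35 °C — but (k) sets (j) aside: (k) operates against (j): a current Schedule D Waiver is held. (l) would limit (k) — a current Annual Waiver is held — but (m) sets (l) aside: (m) operates against (l): the registered capacity is 50 units, meeting the 50 units threshold. (n) would limit (m) — a current Tier 5 Exemption Letter is held — but (o) sets (n) aside: (o) operates — the qualifying period is 85 days, below the 95 days limit. (p), which would lift (o), is inapplicable — the plant is more than 200 m from any designated waterway. Exception (e) does not apply.
None of the exceptions is available; § 86 applies in full.

Yes — Felix's plant must register with the Waste Registry.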